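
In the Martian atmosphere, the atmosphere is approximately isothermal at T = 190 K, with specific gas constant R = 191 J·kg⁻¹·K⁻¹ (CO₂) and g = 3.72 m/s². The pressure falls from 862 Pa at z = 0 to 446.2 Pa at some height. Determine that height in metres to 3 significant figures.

Scale height: H = RT/g = 191 × 190 / 3.72 = 9755.4 m.
Invert the barometric formula: z = H ln(P₀/P).
P₀/P = 862/446.2 = 1.9319; ln(1.9319) = 0.65850.
z = 9755.4 × 0.65850 = 6423.9 m.

z ≈ 6420 m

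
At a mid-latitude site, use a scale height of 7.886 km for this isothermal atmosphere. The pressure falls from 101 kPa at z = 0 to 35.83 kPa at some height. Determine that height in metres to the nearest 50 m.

Invert the barometric formula: z = H ln(P₀/P).
P₀/P = 101/35.83 = 2.8189; ln(2.8189) = 1.0363.
z = 7886.0 × 1.0363 = 8172.3 m.

z ≈ 8150 m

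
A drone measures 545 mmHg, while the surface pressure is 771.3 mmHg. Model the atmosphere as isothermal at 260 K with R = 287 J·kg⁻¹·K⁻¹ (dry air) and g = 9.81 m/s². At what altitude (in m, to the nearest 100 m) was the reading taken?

Scale height: H = RT/g = 287 × 260 / 9.81 = 7606.5 m.
Invert the barometric formula: z = H ln(P₀/P).
P₀/P = 771.3/545 = 1.4152; ln(1.4152) = 0.34727.
z = 7606.5 × 0.34727 = 2641.5 m.

z ≈ 2600 m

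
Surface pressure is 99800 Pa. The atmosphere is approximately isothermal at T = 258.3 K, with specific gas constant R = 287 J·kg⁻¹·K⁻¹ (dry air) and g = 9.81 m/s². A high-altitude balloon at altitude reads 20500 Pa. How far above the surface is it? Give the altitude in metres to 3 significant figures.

Scale height: H = RT/g = 287 × 258.3 / 9.81 = 7556.8 m.
Invert the barometric formula: z = H ln(P₀/P).
P₀/P = 99800/20500 = 4.8683; ln(4.8683) = 1.5827.
z = 7556.8 × 1.5827 = 11960 m.

z ≈ 12000 m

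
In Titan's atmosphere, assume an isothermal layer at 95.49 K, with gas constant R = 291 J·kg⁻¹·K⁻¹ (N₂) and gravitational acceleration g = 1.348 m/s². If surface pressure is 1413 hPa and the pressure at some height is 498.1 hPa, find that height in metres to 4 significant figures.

z ≈ 21490 m

Scale height: H = RT/g = 291 × 95.49 / 1.348 = 20614 m.
Invert the barometric formula: z = H ln(P₀/P).
P₀/P = 1413/498.1 = 2.8368; ln(2.8368) = 1.0427.
z = 20614 × 1.0427 = 21494 m.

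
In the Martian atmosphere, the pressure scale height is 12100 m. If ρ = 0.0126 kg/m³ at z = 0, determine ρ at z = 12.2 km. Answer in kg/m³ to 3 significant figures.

In an isothermal atmosphere, density decays like pressure: ρ = ρ₀ exp(−z/H).
z/H = 12200/12100 = 1.0083; exp(−1.0083) = 0.36484.
ρ = 0.0126 × 0.36484 = 0.0045970 kg/m³.

ρ ≈ 0.00460 kg/m³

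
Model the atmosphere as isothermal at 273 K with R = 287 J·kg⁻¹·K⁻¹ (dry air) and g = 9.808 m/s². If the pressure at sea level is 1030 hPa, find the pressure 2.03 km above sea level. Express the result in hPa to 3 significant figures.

P ≈ 799 hPa

Scale height: H = RT/g = 287 × 273 / 9.808 = 7988.5 m.
Barometric formula: P = P₀ exp(−z/H).
z/H = 2030.0/7988.5 = 0.25412; exp(−0.25412) = 0.77560.
P = 1030 × 0.77560 = 798.87 hPa.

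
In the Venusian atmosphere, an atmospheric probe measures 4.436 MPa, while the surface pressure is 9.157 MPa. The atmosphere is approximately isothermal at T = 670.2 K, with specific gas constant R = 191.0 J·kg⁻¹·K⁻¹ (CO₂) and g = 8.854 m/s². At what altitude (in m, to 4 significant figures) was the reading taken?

z ≈ 10480 m

Scale height: H = RT/g = 191.0 × 670.2 / 8.854 = 14458 m.
Invert the barometric formula: z = H ln(P₀/P).
P₀/P = 9.157/4.436 = 2.0642; ln(2.0642) = 0.72474.
z = 14458 × 0.72474 = 10478 m.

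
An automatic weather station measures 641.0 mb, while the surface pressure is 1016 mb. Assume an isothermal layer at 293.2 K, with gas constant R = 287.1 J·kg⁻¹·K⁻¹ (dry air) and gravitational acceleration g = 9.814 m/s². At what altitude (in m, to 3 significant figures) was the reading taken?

z ≈ 3950 m

Scale height: H = RT/g = 287.1 × 293.2 / 9.814 = 8577.3 m.
Invert the barometric formula: z = H ln(P₀/P).
P₀/P = 1016/641.0 = 1.5850; ln(1.5850) = 0.46058.
z = 8577.3 × 0.46058 = 3950.5 m.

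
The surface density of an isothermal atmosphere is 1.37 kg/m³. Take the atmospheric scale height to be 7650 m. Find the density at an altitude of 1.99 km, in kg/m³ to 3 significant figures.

ρ ≈ 1.06 kg/m³

In an isothermal atmosphere, density decays like pressure: ρ = ρ₀ exp(−z/H).
z/H = 1990.0/7650.0 = 0.26013; exp(−0.26013) = 0.77095.
ρ = 1.37 × 0.77095 = 1.0562 kg/m³.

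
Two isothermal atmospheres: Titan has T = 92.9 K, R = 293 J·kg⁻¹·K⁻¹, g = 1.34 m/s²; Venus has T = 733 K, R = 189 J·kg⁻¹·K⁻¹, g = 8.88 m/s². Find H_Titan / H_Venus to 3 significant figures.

H = RT/g for each body.
H_Titan = 293 × 92.9 / 1.34 = 20313 m.
H_Venus = 189 × 733 / 8.88 = 15601 m.
H_Titan/H_Venus = 20313/15601 = 1.3020.

H_Titan/H_Venus ≈ 1.30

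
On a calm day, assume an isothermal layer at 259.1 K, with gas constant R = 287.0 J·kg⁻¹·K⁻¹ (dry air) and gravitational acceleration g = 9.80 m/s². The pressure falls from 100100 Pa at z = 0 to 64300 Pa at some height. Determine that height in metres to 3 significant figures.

z ≈ 3360 m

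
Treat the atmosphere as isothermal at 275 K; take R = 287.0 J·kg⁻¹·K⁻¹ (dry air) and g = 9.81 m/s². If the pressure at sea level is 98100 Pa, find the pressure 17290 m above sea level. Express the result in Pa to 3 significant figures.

Scale height: H = RT/g = 287.0 × 275 / 9.81 = 8045.4 m.
Barometric formula: P = P₀ exp(−z/H).
z/H = 17290/8045.4 = 2.1491; exp(−2.1491) = 0.11659.
P = 98100 × 0.11659 = 11437 Pa.

P ≈ 11400 Pa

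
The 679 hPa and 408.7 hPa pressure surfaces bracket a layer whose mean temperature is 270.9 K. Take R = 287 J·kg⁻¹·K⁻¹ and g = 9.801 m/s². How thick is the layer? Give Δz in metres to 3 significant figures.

Δz ≈ 4030 m

Hypsometric equation: Δz = (R T̄/g) ln(P₁/P₂).
R T̄/g = 287 × 270.9 / 9.801 = 7932.7 m.
ln(679/408.7) = ln(1.6614) = 0.50766.
Δz = 7932.7 × 0.50766 = 4027.1 m.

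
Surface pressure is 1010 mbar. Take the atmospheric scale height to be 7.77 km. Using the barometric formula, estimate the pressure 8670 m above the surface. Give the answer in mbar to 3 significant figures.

Barometric formula: P = P₀ exp(−z/H).
z/H = 8670.0/7770.0 = 1.1158; exp(−1.1158) = 0.32765.
P = 1010 × 0.32765 = 330.93 mbar.

P ≈ 331 mbar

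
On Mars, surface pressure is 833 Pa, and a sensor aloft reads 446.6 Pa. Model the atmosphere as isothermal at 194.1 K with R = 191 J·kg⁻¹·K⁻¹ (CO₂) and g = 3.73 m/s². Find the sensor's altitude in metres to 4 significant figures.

z ≈ 6196 m

Scale height: H = RT/g = 191 × 194.1 / 3.73 = 9939.2 m.
Invert the barometric formula: z = H ln(P₀/P).
P₀/P = 833/446.6 = 1.8652; ln(1.8652) = 0.62337.
z = 9939.2 × 0.62337 = 6195.8 m.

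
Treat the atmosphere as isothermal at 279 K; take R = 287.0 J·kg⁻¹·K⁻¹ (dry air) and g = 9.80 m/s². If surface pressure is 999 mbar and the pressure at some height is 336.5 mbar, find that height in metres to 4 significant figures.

Scale height: H = RT/g = 287.0 × 279 / 9.80 = 8170.7 m.
Invert the barometric formula: z = H ln(P₀/P).
P₀/P = 999/336.5 = 2.9688; ln(2.9688) = 1.0882.
z = 8170.7 × 1.0882 = 8891.4 m.

z ≈ 8891 m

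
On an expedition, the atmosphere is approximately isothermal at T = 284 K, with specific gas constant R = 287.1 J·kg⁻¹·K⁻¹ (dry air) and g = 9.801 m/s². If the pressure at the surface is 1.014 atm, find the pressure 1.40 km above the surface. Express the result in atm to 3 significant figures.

Scale height: H = RT/g = 287.1 × 284 / 9.801 = 8319.2 m.
Barometric formula: P = P₀ exp(−z/H).
z/H = 1400.0/8319.2 = 0.16829; exp(−0.16829) = 0.84511.
P = 1.014 × 0.84511 = 0.85694 atm.

P ≈ 0.857 atm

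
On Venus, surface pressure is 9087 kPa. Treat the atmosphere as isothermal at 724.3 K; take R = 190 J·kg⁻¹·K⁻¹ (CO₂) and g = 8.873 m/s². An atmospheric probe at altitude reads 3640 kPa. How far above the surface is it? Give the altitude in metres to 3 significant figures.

Scale height: H = RT/g = 190 × 724.3 / 8.873 = 15510 m.
Invert the barometric formula: z = H ln(P₀/P).
P₀/P = 9087/3640 = 2.4964; ln(2.4964) = 0.91485.
z = 15510 × 0.91485 = 14189 m.

z ≈ 14200 m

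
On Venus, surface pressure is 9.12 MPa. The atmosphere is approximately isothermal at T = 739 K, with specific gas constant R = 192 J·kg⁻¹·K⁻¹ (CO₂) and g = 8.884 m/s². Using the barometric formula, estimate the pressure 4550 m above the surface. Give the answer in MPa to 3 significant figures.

Scale height: H = RT/g = 192 × 739 / 8.884 = 15971 m.
Barometric formula: P = P₀ exp(−z/H).
z/H = 4550.0/15971 = 0.28489; exp(−0.28489) = 0.75210.
P = 9.12 × 0.75210 = 6.8592 MPa.

P ≈ 6.86 MPa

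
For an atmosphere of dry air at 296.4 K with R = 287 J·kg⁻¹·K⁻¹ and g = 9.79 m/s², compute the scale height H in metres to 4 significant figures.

H ≈ 8689 m

The scale height of an isothermal atmosphere is H = RT/g.
H = 287 × 296.4 / 9.79 = 85067/9.79 = 8689.2 m.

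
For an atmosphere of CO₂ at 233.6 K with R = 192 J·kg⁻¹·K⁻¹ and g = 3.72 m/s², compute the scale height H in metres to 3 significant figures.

H ≈ 12100 m

The scale height of an isothermal atmosphere is H = RT/g.
H = 192 × 233.6 / 3.72 = 44851/3.72 = 12057 m.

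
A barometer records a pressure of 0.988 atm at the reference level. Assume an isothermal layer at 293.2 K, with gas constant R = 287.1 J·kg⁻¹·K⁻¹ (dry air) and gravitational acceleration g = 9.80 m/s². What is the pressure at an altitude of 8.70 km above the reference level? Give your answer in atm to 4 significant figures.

P ≈ 0.3588 atm

Scale height: H = RT/g = 287.1 × 293.2 / 9.80 = 8589.6 m.
Barometric formula: P = P₀ exp(−z/H).
z/H = 8700.0/8589.6 = 1.0129; exp(−1.0129) = 0.36316.
P = 0.988 × 0.36316 = 0.35880 atm.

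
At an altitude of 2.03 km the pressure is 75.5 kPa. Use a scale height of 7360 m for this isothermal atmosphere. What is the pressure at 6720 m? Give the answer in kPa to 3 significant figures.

P ≈ 39.9 kPa

Between two levels, P₂ = P₁ exp(−Δz/H) with Δz = z₂ − z₁.
Δz = 6720.0 − 2030.0 = 4690.0 m; Δz/H = 4690.0/7360.0 = 0.63723.
P₂ = 75.5 × exp(−0.63723) = 75.5 × 0.52876 = 39.921 kPa.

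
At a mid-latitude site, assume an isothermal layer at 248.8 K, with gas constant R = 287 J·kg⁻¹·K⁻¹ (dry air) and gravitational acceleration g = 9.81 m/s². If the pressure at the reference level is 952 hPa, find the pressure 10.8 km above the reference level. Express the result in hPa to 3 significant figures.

P ≈ 216 hPa

Scale height: H = RT/g = 287 × 248.8 / 9.81 = 7278.9 m.
Barometric formula: P = P₀ exp(−z/H).
z/H = 10800/7278.9 = 1.4837; exp(−1.4837) = 0.22680.
P = 952 × 0.22680 = 215.91 hPa.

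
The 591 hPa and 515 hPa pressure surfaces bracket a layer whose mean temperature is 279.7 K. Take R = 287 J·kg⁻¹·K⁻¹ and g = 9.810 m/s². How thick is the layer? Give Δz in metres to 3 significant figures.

Hypsometric equation: Δz = (R T̄/g) ln(P₁/P₂).
R T̄/g = 287 × 279.7 / 9.810 = 8182.9 m.
ln(591/515) = ln(1.1476) = 0.13767.
Δz = 8182.9 × 0.13767 = 1126.5 m.

Δz ≈ 1130 m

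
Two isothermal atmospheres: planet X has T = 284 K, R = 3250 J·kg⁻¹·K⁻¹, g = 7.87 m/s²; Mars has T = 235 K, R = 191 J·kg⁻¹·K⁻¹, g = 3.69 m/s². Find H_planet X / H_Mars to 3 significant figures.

H_planet X/H_Mars ≈ 9.64

H = RT/g for each body.
H_planet X = 3250 × 284 / 7.87 = 117280 m.
H_Mars = 191 × 235 / 3.69 = 12164 m.
H_planet X/H_Mars = 117280/12164 = 9.6416.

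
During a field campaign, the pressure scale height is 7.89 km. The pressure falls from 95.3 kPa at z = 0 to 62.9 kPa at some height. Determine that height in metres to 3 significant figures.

z ≈ 3280 m

Invert the barometric formula: z = H ln(P₀/P).
P₀/P = 95.3/62.9 = 1.5151; ln(1.5151) = 0.41548.
z = 7890.0 × 0.41548 = 3278.1 m.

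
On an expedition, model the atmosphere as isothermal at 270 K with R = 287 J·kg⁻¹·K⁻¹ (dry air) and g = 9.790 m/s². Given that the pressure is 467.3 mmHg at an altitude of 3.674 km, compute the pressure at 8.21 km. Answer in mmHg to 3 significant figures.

Scale height: H = RT/g = 287 × 270 / 9.790 = 7915.2 m.
Between two levels, P₂ = P₁ exp(−Δz/H) with Δz = z₂ − z₁.
Δz = 8210.0 − 3674.0 = 4536.0 m; Δz/H = 4536.0/7915.2 = 0.57307.
P₂ = 467.3 × exp(−0.57307) = 467.3 × 0.56379 = 263.46 mmHg.

P ≈ 263 mmHg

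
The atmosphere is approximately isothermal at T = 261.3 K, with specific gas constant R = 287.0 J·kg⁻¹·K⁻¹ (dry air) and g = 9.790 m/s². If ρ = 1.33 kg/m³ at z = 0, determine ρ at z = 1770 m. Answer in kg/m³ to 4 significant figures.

Scale height: H = RT/g = 287.0 × 261.3 / 9.790 = 7660.2 m.
In an isothermal atmosphere, density decays like pressure: ρ = ρ₀ exp(−z/H).
z/H = 1770.0/7660.2 = 0.23106; exp(−0.23106) = 0.79369.
ρ = 1.33 × 0.79369 = 1.0556 kg/m³.

ρ ≈ 1.056 kg/m³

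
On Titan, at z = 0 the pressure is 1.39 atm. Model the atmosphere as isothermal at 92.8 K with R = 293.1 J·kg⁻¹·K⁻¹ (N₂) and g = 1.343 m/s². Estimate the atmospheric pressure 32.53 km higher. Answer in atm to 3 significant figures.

P ≈ 0.279 atm

Scale height: H = RT/g = 293.1 × 92.8 / 1.343 = 20253 m.
Barometric formula: P = P₀ exp(−z/H).
z/H = 32530/20253 = 1.6062; exp(−1.6062) = 0.20065.
P = 1.39 × 0.20065 = 0.27890 atm.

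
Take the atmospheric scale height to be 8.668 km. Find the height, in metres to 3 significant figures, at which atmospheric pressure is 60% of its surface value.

Set P/P₀ = exp(−z/H) = 0.6, so z = −H ln(0.6).
−ln(0.6) = 0.51083; z = 8668.0 × 0.51083 = 4427.9 m.

z ≈ 4430 m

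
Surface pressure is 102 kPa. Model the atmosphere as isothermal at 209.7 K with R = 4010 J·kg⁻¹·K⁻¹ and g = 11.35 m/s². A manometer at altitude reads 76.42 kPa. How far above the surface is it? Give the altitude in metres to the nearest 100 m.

z ≈ 21400 m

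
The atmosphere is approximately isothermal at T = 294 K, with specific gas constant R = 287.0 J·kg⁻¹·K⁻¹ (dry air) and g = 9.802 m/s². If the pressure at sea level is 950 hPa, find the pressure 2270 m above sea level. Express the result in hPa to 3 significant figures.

P ≈ 730 hPa

Scale height: H = RT/g = 287.0 × 294 / 9.802 = 8608.2 m.
Barometric formula: P = P₀ exp(−z/H).
z/H = 2270.0/8608.2 = 0.26370; exp(−0.26370) = 0.76820.
P = 950 × 0.76820 = 729.79 hPa.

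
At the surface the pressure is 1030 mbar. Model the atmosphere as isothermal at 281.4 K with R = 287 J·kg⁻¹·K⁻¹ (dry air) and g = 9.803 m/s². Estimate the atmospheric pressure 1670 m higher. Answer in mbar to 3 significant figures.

Scale height: H = RT/g = 287 × 281.4 / 9.803 = 8238.5 m.
Barometric formula: P = P₀ exp(−z/H).
z/H = 1670.0/8238.5 = 0.20271; exp(−0.20271) = 0.81651.
P = 1030 × 0.81651 = 841.01 mbar.

P ≈ 841 mbar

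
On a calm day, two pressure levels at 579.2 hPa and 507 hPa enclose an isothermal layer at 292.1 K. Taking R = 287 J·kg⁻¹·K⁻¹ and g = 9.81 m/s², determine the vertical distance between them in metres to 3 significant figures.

Δz ≈ 1140 m

Hypsometric equation: Δz = (R T̄/g) ln(P₁/P₂).
R T̄/g = 287 × 292.1 / 9.81 = 8545.6 m.
ln(579.2/507) = ln(1.1424) = 0.13313.
Δz = 8545.6 × 0.13313 = 1137.7 m.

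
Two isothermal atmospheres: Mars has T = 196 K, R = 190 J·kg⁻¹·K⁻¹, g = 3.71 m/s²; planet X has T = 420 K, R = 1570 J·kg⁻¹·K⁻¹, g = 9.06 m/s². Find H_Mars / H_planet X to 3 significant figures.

H_Mars/H_planet X ≈ 0.138

H = RT/g for each body.
H_Mars = 190 × 196 / 3.71 = 10038 m.
H_planet X = 1570 × 420 / 9.06 = 72781 m.
H_Mars/H_planet X = 10038/72781 = 0.13792.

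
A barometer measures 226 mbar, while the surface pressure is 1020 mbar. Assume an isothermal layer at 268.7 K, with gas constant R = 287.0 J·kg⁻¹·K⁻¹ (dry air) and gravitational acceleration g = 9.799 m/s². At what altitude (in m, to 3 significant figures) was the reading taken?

Scale height: H = RT/g = 287.0 × 268.7 / 9.799 = 7869.9 m.
Invert the barometric formula: z = H ln(P₀/P).
P₀/P = 1020/226 = 4.5133; ln(4.5133) = 1.5070.
z = 7869.9 × 1.5070 = 11860 m.

z ≈ 11900 m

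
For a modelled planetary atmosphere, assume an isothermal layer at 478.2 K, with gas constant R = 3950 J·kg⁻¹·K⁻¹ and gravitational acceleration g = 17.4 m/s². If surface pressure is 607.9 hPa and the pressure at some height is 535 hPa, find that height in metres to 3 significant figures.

z ≈ 13900 m

Scale height: H = RT/g = 3950 × 478.2 / 17.4 = 108560 m.
Invert the barometric formula: z = H ln(P₀/P).
P₀/P = 607.9/535 = 1.1363; ln(1.1363) = 0.12778.
z = 108560 × 0.12778 = 13872 m.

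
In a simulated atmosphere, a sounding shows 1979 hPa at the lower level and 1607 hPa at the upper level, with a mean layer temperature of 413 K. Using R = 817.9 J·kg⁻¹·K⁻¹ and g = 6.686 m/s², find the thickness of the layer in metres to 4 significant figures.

Hypsometric equation: Δz = (R T̄/g) ln(P₁/P₂).
R T̄/g = 817.9 × 413 / 6.686 = 50522 m.
ln(1979/1607) = ln(1.2315) = 0.20823.
Δz = 50522 × 0.20823 = 10520 m.

Δz ≈ 10520 m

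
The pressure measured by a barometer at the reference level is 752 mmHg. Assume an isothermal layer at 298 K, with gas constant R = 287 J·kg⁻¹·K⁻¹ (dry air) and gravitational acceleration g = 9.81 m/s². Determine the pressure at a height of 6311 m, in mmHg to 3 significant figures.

P ≈ 365 mmHg

Scale height: H = RT/g = 287 × 298 / 9.81 = 8718.2 m.
Barometric formula: P = P₀ exp(−z/H).
z/H = 6311.0/8718.2 = 0.72389; exp(−0.72389) = 0.48486.
P = 752 × 0.48486 = 364.61 mmHg.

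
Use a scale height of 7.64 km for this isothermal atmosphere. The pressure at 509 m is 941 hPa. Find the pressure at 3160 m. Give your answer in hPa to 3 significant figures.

Between two levels, P₂ = P₁ exp(−Δz/H) with Δz = z₂ − z₁.
Δz = 3160.0 − 509.00 = 2651.0 m; Δz/H = 2651.0/7640.0 = 0.34699.
P₂ = 941 × exp(−0.34699) = 941 × 0.70681 = 665.11 hPa.

P ≈ 665 hPa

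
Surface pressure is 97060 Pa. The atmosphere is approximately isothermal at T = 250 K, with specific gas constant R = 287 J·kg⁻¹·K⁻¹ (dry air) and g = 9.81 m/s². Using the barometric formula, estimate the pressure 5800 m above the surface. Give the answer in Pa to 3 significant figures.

Scale height: H = RT/g = 287 × 250 / 9.81 = 7314.0 m.
Barometric formula: P = P₀ exp(−z/H).
z/H = 5800.0/7314.0 = 0.79300; exp(−0.79300) = 0.45249.
P = 97060 × 0.45249 = 43919 Pa.

P ≈ 43900 Pa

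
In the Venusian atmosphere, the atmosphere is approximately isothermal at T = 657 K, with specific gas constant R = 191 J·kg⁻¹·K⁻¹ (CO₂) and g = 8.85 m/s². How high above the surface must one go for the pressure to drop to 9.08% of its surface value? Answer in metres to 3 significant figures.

z ≈ 34000 m

Scale height: H = RT/g = 191 × 657 / 8.85 = 14179 m.
Set P/P₀ = exp(−z/H) = 0.0908, so z = −H ln(0.0908).
−ln(0.0908) = 2.3991; z = 14179 × 2.3991 = 34017 m.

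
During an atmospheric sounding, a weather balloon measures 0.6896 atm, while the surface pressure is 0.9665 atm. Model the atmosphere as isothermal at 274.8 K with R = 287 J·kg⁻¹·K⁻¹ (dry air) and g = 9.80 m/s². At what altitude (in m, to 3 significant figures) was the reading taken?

z ≈ 2720 m

Scale height: H = RT/g = 287 × 274.8 / 9.80 = 8047.7 m.
Invert the barometric formula: z = H ln(P₀/P).
P₀/P = 0.9665/0.6896 = 1.4015; ln(1.4015) = 0.33754.
z = 8047.7 × 0.33754 = 2716.4 m.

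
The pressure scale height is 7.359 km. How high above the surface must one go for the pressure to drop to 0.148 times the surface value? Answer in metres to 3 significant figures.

z ≈ 14100 m

Set P/P₀ = exp(−z/H) = 0.148, so z = −H ln(0.148).
−ln(0.148) = 1.9105; z = 7359.0 × 1.9105 = 14059 m.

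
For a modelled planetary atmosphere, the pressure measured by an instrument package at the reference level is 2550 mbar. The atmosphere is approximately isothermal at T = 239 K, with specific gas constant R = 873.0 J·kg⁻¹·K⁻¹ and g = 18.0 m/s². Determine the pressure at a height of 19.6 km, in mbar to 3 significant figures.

Scale height: H = RT/g = 873.0 × 239 / 18.0 = 11592 m.
Barometric formula: P = P₀ exp(−z/H).
z/H = 19600/11592 = 1.6908; exp(−1.6908) = 0.18437.
P = 2550 × 0.18437 = 470.14 mbar.

P ≈ 470 mbar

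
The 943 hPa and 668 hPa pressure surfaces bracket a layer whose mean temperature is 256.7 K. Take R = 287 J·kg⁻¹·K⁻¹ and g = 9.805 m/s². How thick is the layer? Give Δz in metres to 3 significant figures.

Δz ≈ 2590 m

Hypsometric equation: Δz = (R T̄/g) ln(P₁/P₂).
R T̄/g = 287 × 256.7 / 9.805 = 7513.8 m.
ln(943/668) = ln(1.4117) = 0.34479.
Δz = 7513.8 × 0.34479 = 2590.7 m.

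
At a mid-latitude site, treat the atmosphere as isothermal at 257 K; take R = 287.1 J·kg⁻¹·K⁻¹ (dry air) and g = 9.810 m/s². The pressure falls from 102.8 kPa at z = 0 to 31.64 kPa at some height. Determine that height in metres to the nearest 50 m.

Scale height: H = RT/g = 287.1 × 257 / 9.810 = 7521.4 m.
Invert the barometric formula: z = H ln(P₀/P).
P₀/P = 102.8/31.64 = 3.2491; ln(3.2491) = 1.1784.
z = 7521.4 × 1.1784 = 8863.2 m.

z ≈ 8850 m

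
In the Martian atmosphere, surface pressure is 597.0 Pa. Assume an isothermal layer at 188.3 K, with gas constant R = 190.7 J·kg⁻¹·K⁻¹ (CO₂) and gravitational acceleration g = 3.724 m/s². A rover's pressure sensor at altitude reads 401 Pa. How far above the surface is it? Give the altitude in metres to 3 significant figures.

z ≈ 3840 m

Scale height: H = RT/g = 190.7 × 188.3 / 3.724 = 9642.5 m.
Invert the barometric formula: z = H ln(P₀/P).
P₀/P = 597.0/401 = 1.4888; ln(1.4888) = 0.39797.
z = 9642.5 × 0.39797 = 3837.4 m.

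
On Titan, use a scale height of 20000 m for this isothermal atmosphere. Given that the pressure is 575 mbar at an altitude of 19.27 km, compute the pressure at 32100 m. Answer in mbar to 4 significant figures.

Between two levels, P₂ = P₁ exp(−Δz/H) with Δz = z₂ − z₁.
Δz = 32100 − 19270 = 12830 m; Δz/H = 12830/20000 = 0.64150.
P₂ = 575 × exp(−0.64150) = 575 × 0.52650 = 302.74 mbar.

P ≈ 302.7 mbar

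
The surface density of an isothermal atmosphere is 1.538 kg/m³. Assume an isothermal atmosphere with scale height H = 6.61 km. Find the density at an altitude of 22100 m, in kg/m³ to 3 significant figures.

ρ ≈ 0.0543 kg/m³

In an isothermal atmosphere, density decays like pressure: ρ = ρ₀ exp(−z/H).
z/H = 22100/6610.0 = 3.3434; exp(−3.3434) = 0.035317.
ρ = 1.538 × 0.035317 = 0.054318 kg/m³.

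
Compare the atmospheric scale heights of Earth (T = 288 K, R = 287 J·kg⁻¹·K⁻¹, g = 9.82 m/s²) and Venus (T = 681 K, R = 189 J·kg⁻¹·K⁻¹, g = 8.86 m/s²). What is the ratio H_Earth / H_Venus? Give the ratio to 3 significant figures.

H_Earth/H_Venus ≈ 0.579

H = RT/g for each body.
H_Earth = 287 × 288 / 9.82 = 8417.1 m.
H_Venus = 189 × 681 / 8.86 = 14527 m.
H_Earth/H_Venus = 8417.1/14527 = 0.57941.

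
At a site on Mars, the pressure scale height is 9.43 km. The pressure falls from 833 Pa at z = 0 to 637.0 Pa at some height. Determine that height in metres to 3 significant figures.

Invert the barometric formula: z = H ln(P₀/P).
P₀/P = 833/637.0 = 1.3077; ln(1.3077) = 0.26827.
z = 9430.0 × 0.26827 = 2529.8 m.

z ≈ 2530 m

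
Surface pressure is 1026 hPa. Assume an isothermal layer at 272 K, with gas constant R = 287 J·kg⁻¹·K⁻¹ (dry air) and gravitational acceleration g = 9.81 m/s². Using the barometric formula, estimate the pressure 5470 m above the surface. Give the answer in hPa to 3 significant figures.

Scale height: H = RT/g = 287 × 272 / 9.81 = 7957.6 m.
Barometric formula: P = P₀ exp(−z/H).
z/H = 5470.0/7957.6 = 0.68739; exp(−0.68739) = 0.50289.
P = 1026 × 0.50289 = 515.97 hPa.

P ≈ 516 hPa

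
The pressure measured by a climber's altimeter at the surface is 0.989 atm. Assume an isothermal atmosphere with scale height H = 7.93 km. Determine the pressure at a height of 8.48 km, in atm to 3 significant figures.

P ≈ 0.339 atm

Barometric formula: P = P₀ exp(−z/H).
z/H = 8480.0/7930.0 = 1.0694; exp(−1.0694) = 0.34321.
P = 0.989 × 0.34321 = 0.33943 atm.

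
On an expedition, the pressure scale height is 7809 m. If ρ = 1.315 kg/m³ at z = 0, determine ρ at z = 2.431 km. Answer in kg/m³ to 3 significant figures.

ρ ≈ 0.963 kg/m³

In an isothermal atmosphere, density decays like pressure: ρ = ρ₀ exp(−z/H).
z/H = 2431.0/7809.0 = 0.31131; exp(−0.31131) = 0.73249.
ρ = 1.315 × 0.73249 = 0.96322 kg/m³.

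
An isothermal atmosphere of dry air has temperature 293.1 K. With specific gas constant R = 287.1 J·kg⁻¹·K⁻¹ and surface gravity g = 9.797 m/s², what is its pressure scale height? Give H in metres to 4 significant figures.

H ≈ 8589 m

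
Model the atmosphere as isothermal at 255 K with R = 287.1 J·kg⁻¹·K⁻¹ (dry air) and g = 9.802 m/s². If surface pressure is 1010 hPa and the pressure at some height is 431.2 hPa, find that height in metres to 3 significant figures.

z ≈ 6360 m

Scale height: H = RT/g = 287.1 × 255 / 9.802 = 7468.9 m.
Invert the barometric formula: z = H ln(P₀/P).
P₀/P = 1010/431.2 = 2.3423; ln(2.3423) = 0.85113.
z = 7468.9 × 0.85113 = 6357.0 m.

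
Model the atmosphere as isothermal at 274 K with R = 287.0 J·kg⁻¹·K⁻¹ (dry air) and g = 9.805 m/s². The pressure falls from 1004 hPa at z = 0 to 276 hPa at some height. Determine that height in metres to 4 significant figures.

Scale height: H = RT/g = 287.0 × 274 / 9.805 = 8020.2 m.
Invert the barometric formula: z = H ln(P₀/P).
P₀/P = 1004/276 = 3.6377; ln(3.6377) = 1.2914.
z = 8020.2 × 1.2914 = 10357 m.

z ≈ 10360 m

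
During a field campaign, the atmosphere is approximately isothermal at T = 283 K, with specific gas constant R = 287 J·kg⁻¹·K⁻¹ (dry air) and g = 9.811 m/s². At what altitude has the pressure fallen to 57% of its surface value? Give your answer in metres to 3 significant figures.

z ≈ 4650 m

Scale height: H = RT/g = 287 × 283 / 9.811 = 8278.6 m.
Set P/P₀ = exp(−z/H) = 0.57, so z = −H ln(0.57).
−ln(0.57) = 0.56212; z = 8278.6 × 0.56212 = 4653.6 m.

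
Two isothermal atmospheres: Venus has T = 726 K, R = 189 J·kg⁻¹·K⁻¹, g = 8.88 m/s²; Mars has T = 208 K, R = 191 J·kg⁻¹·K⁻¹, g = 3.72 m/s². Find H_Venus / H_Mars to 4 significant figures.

H = RT/g for each body.
H_Venus = 189 × 726 / 8.88 = 15452 m.
H_Mars = 191 × 208 / 3.72 = 10680 m.
H_Venus/H_Mars = 15452/10680 = 1.4468.

H_Venus/H_Mars ≈ 1.447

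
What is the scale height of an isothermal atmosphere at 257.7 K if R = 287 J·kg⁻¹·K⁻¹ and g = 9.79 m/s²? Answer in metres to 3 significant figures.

H ≈ 7550 m

The scale height of an isothermal atmosphere is H = RT/g.
H = 287 × 257.7 / 9.79 = 73960/9.79 = 7554.6 m.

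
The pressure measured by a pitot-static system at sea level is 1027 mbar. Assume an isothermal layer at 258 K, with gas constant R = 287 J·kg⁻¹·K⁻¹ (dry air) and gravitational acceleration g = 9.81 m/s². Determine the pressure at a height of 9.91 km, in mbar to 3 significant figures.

Scale height: H = RT/g = 287 × 258 / 9.81 = 7548.0 m.
Barometric formula: P = P₀ exp(−z/H).
z/H = 9910.0/7548.0 = 1.3129; exp(−1.3129) = 0.26904.
P = 1027 × 0.26904 = 276.30 mbar.

P ≈ 276 mbar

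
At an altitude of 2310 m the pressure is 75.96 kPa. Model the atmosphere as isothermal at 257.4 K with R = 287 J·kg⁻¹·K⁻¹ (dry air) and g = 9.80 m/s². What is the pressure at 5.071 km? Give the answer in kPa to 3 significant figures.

P ≈ 52.7 kPa

Scale height: H = RT/g = 287 × 257.4 / 9.80 = 7538.1 m.
Between two levels, P₂ = P₁ exp(−Δz/H) with Δz = z₂ − z₁.
Δz = 5071.0 − 2310.0 = 2761.0 m; Δz/H = 2761.0/7538.1 = 0.36627.
P₂ = 75.96 × exp(−0.36627) = 75.96 × 0.69332 = 52.665 kPa.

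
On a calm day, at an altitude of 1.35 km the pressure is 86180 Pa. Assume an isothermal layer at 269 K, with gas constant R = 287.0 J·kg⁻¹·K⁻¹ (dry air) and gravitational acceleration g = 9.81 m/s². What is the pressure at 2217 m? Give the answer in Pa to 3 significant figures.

Scale height: H = RT/g = 287.0 × 269 / 9.81 = 7869.8 m.
Between two levels, P₂ = P₁ exp(−Δz/H) with Δz = z₂ − z₁.
Δz = 2217.0 − 1350.0 = 867.00 m; Δz/H = 867.00/7869.8 = 0.11017.
P₂ = 86180 × exp(−0.11017) = 86180 × 0.89568 = 77190 Pa.

P ≈ 77200 Pa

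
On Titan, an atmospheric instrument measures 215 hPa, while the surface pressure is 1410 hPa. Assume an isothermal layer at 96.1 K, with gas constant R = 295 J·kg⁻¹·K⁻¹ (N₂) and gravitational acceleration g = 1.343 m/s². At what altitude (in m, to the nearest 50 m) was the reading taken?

z ≈ 39700 m

Scale height: H = RT/g = 295 × 96.1 / 1.343 = 21109 m.
Invert the barometric formula: z = H ln(P₀/P).
P₀/P = 1410/215 = 6.5581; ln(6.5581) = 1.8807.
z = 21109 × 1.8807 = 39700 m.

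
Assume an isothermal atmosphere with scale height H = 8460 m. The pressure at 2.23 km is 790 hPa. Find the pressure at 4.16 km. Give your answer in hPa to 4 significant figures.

Between two levels, P₂ = P₁ exp(−Δz/H) with Δz = z₂ − z₁.
Δz = 4160.0 − 2230.0 = 1930.0 m; Δz/H = 1930.0/8460.0 = 0.22813.
P₂ = 790 × exp(−0.22813) = 790 × 0.79602 = 628.86 hPa.

P ≈ 628.9 hPa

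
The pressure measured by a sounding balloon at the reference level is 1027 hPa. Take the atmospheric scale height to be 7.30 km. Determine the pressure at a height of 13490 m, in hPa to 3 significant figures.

P ≈ 162 hPa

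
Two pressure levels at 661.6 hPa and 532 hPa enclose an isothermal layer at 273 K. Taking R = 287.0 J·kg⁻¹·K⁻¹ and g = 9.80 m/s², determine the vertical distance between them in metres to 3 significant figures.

Δz ≈ 1740 m

Hypsometric equation: Δz = (R T̄/g) ln(P₁/P₂).
R T̄/g = 287.0 × 273 / 9.80 = 7995.0 m.
ln(661.6/532) = ln(1.2436) = 0.21801.
Δz = 7995.0 × 0.21801 = 1743.0 m.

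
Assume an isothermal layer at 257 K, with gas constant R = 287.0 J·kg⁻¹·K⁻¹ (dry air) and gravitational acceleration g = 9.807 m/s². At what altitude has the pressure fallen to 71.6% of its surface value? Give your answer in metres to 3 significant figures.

z ≈ 2510 m

Scale height: H = RT/g = 287.0 × 257 / 9.807 = 7521.1 m.
Set P/P₀ = exp(−z/H) = 0.716, so z = −H ln(0.716).
−ln(0.716) = 0.33408; z = 7521.1 × 0.33408 = 2512.6 m.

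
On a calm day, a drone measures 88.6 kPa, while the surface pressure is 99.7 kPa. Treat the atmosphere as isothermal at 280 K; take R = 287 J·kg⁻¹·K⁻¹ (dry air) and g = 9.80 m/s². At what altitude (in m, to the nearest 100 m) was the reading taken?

z ≈ 1000 m

Scale height: H = RT/g = 287 × 280 / 9.80 = 8200.0 m.
Invert the barometric formula: z = H ln(P₀/P).
P₀/P = 99.7/88.6 = 1.1253; ln(1.1253) = 0.11805.
z = 8200.0 × 0.11805 = 968.01 m.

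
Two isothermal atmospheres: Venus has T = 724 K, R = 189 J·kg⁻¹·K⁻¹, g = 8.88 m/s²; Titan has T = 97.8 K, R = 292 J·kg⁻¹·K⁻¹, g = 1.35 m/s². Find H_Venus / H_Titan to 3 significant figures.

H = RT/g for each body.
H_Venus = 189 × 724 / 8.88 = 15409 m.
H_Titan = 292 × 97.8 / 1.35 = 21154 m.
H_Venus/H_Titan = 15409/21154 = 0.72842.

H_Venus/H_Titan ≈ 0.728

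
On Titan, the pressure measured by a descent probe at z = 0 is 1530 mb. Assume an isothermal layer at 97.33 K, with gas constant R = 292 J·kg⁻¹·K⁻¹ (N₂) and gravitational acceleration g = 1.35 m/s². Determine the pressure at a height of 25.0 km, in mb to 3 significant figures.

Scale height: H = RT/g = 292 × 97.33 / 1.35 = 21052 m.
Barometric formula: P = P₀ exp(−z/H).
z/H = 25000/21052 = 1.1875; exp(−1.1875) = 0.30498.
P = 1530 × 0.30498 = 466.62 mb.

P ≈ 467 mb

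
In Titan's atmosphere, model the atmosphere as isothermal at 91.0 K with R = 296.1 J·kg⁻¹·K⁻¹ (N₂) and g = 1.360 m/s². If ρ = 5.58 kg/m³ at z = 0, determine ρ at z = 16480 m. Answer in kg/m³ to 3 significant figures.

ρ ≈ 2.43 kg/m³

Scale height: H = RT/g = 296.1 × 91.0 / 1.360 = 19813 m.
In an isothermal atmosphere, density decays like pressure: ρ = ρ₀ exp(−z/H).
z/H = 16480/19813 = 0.83178; exp(−0.83178) = 0.43527.
ρ = 5.58 × 0.43527 = 2.4288 kg/m³.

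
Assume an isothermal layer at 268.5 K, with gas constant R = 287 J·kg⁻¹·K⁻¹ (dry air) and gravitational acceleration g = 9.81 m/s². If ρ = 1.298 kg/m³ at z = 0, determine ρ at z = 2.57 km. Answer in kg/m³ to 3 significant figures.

ρ ≈ 0.936 kg/m³

Scale height: H = RT/g = 287 × 268.5 / 9.81 = 7855.2 m.
In an isothermal atmosphere, density decays like pressure: ρ = ρ₀ exp(−z/H).
z/H = 2570.0/7855.2 = 0.32717; exp(−0.32717) = 0.72096.
ρ = 1.298 × 0.72096 = 0.93581 kg/m³.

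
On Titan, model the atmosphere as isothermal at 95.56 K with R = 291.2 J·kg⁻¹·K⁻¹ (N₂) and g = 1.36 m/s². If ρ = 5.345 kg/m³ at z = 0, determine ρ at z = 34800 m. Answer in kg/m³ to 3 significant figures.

ρ ≈ 0.976 kg/m³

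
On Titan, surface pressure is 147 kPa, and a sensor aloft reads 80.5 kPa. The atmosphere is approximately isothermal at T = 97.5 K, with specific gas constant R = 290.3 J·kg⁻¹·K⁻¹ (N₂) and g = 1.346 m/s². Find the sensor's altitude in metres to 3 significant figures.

z ≈ 12700 m

Scale height: H = RT/g = 290.3 × 97.5 / 1.346 = 21028 m.
Invert the barometric formula: z = H ln(P₀/P).
P₀/P = 147/80.5 = 1.8261; ln(1.8261) = 0.60218.
z = 21028 × 0.60218 = 12663 m.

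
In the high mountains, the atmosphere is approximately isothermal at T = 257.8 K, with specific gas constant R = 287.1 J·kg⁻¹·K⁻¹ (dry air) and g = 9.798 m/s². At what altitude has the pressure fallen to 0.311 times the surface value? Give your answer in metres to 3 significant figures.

z ≈ 8820 m

Scale height: H = RT/g = 287.1 × 257.8 / 9.798 = 7554.0 m.
Set P/P₀ = exp(−z/H) = 0.311, so z = −H ln(0.311).
−ln(0.311) = 1.1680; z = 7554.0 × 1.1680 = 8823.1 m.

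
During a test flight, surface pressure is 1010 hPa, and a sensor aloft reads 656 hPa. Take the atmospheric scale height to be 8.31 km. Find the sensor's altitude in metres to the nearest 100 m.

z ≈ 3600 m

Invert the barometric formula: z = H ln(P₀/P).
P₀/P = 1010/656 = 1.5396; ln(1.5396) = 0.43152.
z = 8310.0 × 0.43152 = 3585.9 m.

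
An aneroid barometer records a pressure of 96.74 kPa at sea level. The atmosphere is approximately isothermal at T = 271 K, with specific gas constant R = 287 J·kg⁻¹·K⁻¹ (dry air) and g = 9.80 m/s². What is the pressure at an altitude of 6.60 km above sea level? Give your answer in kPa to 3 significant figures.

P ≈ 42.1 kPa

Scale height: H = RT/g = 287 × 271 / 9.80 = 7936.4 m.
Barometric formula: P = P₀ exp(−z/H).
z/H = 6600.0/7936.4 = 0.83161; exp(−0.83161) = 0.43535.
P = 96.74 × 0.43535 = 42.116 kPa.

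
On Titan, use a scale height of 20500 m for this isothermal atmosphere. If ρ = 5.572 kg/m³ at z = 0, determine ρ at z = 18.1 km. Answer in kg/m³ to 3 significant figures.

In an isothermal atmosphere, density decays like pressure: ρ = ρ₀ exp(−z/H).
z/H = 18100/20500 = 0.88293; exp(−0.88293) = 0.41357.
ρ = 5.572 × 0.41357 = 2.3044 kg/m³.

ρ ≈ 2.30 kg/m³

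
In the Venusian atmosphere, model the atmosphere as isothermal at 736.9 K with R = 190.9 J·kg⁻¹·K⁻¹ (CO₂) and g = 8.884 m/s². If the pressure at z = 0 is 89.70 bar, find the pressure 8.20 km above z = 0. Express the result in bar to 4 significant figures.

P ≈ 53.44 bar

Scale height: H = RT/g = 190.9 × 736.9 / 8.884 = 15835 m.
Barometric formula: P = P₀ exp(−z/H).
z/H = 8200.0/15835 = 0.51784; exp(−0.51784) = 0.59581.
P = 89.70 × 0.59581 = 53.444 bar.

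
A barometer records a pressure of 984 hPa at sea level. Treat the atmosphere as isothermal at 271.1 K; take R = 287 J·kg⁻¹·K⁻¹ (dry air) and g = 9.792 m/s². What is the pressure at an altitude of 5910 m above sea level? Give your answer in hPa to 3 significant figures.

Scale height: H = RT/g = 287 × 271.1 / 9.792 = 7945.8 m.
Barometric formula: P = P₀ exp(−z/H).
z/H = 5910.0/7945.8 = 0.74379; exp(−0.74379) = 0.47531.
P = 984 × 0.47531 = 467.71 hPa.

P ≈ 468 hPa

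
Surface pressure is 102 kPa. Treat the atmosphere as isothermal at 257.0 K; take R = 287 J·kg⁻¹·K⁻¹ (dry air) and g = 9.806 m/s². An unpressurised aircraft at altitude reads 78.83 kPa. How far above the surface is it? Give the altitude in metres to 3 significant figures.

Scale height: H = RT/g = 287 × 257.0 / 9.806 = 7521.8 m.
Invert the barometric formula: z = H ln(P₀/P).
P₀/P = 102/78.83 = 1.2939; ln(1.2939) = 0.25766.
z = 7521.8 × 0.25766 = 1938.1 m.

z ≈ 1940 m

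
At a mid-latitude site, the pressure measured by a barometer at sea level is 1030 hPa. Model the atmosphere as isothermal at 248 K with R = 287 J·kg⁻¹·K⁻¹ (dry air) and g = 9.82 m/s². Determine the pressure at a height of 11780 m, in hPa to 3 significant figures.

P ≈ 203 hPa

Scale height: H = RT/g = 287 × 248 / 9.82 = 7248.1 m.
Barometric formula: P = P₀ exp(−z/H).
z/H = 11780/7248.1 = 1.6253; exp(−1.6253) = 0.19685.
P = 1030 × 0.19685 = 202.76 hPa.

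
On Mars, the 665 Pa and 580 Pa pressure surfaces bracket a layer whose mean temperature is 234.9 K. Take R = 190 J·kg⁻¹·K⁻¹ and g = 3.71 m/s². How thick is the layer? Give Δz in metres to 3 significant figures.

Hypsometric equation: Δz = (R T̄/g) ln(P₁/P₂).
R T̄/g = 190 × 234.9 / 3.71 = 12030 m.
ln(665/580) = ln(1.1466) = 0.13680.
Δz = 12030 × 0.13680 = 1645.7 m.

Δz ≈ 1650 m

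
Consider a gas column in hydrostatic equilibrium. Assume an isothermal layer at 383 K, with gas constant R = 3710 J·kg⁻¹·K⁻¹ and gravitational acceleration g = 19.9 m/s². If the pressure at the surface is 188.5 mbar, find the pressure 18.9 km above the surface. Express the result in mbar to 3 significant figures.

Scale height: H = RT/g = 3710 × 383 / 19.9 = 71404 m.
Barometric formula: P = P₀ exp(−z/H).
z/H = 18900/71404 = 0.26469; exp(−0.26469) = 0.76744.
P = 188.5 × 0.76744 = 144.66 mbar.

P ≈ 145 mbar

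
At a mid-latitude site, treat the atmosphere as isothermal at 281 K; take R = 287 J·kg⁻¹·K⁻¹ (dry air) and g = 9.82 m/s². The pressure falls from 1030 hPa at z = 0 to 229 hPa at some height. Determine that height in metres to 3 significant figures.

z ≈ 12300 m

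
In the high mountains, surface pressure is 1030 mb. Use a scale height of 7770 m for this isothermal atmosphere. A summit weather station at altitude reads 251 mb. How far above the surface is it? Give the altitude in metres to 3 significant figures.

z ≈ 11000 m

Invert the barometric formula: z = H ln(P₀/P).
P₀/P = 1030/251 = 4.1036; ln(4.1036) = 1.4119.
z = 7770.0 × 1.4119 = 10970 m.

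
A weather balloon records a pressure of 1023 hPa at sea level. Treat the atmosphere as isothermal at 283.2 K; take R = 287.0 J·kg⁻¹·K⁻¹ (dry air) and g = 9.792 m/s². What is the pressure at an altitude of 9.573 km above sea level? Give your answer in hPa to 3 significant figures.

P ≈ 323 hPa

Scale height: H = RT/g = 287.0 × 283.2 / 9.792 = 8300.5 m.
Barometric formula: P = P₀ exp(−z/H).
z/H = 9573.0/8300.5 = 1.1533; exp(−1.1533) = 0.31559.
P = 1023 × 0.31559 = 322.85 hPa.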